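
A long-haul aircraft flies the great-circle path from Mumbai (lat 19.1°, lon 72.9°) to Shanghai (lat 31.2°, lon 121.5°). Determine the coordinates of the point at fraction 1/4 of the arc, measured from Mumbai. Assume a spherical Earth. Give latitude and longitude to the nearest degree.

≈ lat 24°, lon 84°

Write both endpoints as unit vectors p₁, p₂ with components (cos φ cos λ, cos φ sin λ, sin φ).
The central angle between the endpoints is δ = arccos(p₁·p₂) ≈ 0.790 rad (45.2°).
Interpolate at f = 1/4 with slerp weights a = sin((1−f)δ)/sin δ ≈ 0.786, b = sin(fδ)/sin δ ≈ 0.276.
p = a·p₁ + b·p₂ ≈ (0.095, 0.911, 0.400); φ = arcsin(p_z) ≈ 23.60°, λ = atan2(p_y, p_x) ≈ 84.05°.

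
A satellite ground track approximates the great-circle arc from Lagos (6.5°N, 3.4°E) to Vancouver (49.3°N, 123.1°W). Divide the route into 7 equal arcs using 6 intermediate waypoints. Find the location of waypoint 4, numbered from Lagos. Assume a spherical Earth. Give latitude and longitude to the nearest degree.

The haversine formula gives a central angle δ ≈ 1.875 rad (107.4°) between the endpoints.
Interpolate at f = 4/7 with slerp weights a = sin((1−f)δ)/sin δ ≈ 0.755, b = sin(fδ)/sin δ ≈ 0.920.
p = a·p₁ + b·p₂ ≈ (0.421, -0.458, 0.783); φ = arcsin(p_z) ≈ 51.54°, λ = atan2(p_y, p_x) ≈ -47.45°.

≈ 52°N, 47°W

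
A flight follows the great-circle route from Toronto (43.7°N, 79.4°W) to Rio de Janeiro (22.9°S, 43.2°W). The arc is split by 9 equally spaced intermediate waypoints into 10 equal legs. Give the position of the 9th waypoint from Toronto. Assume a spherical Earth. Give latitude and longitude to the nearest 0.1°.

≈ (16.2°S, 46.6°W)

Convert each endpoint to a unit vector on the sphere (x = cos φ cos λ, y = cos φ sin λ, z = sin φ).
The central angle between the endpoints is δ = arccos(p₁·p₂) ≈ 1.299 rad (74.4°).
Interpolate at f = 9/10 with slerp weights a = sin((1−f)δ)/sin δ ≈ 0.134, b = sin(fδ)/sin δ ≈ 0.955.
p = a·p₁ + b·p₂ ≈ (0.659, -0.698, -0.279); φ = arcsin(p_z) ≈ -16.19°, λ = atan2(p_y, p_x) ≈ -46.63°.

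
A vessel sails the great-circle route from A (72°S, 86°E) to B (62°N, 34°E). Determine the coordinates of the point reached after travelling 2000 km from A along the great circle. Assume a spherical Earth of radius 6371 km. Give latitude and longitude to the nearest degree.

≈ (56°S, 68°E)

The haversine formula gives a central angle δ ≈ 2.419 rad (138.6°) between the endpoints. The total great-circle distance is δ·R ≈ 2.419 × 6371 ≈ 15415 km, so the target fraction is f = 2000/15415 ≈ 0.130.
Interpolate at f ≈ 0.130 with slerp weights a = sin((1−f)δ)/sin δ ≈ 1.302, b = sin(fδ)/sin δ ≈ 0.467.
p = a·p₁ + b·p₂ ≈ (0.210, 0.524, -0.826); φ = arcsin(p_z) ≈ -55.64°, λ = atan2(p_y, p_x) ≈ 68.17°.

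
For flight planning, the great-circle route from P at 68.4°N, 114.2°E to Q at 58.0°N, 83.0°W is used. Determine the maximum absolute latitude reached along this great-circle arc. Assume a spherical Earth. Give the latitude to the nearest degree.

≈ 86°N

The great circle lies in the plane with unit normal n̂ = (p₁ × p₂)/|p₁ × p₂|.
Here n̂_z ≈ +0.072; the vertex latitude is φ_max = arccos|n̂_z| ≈ 85.9°.
Check via Clairaut: cos φ_max = |cos φ₁| · sin C = cos(68.4°)·sin(11.3°) ≈ 0.072, again giving ≈ 85.9°.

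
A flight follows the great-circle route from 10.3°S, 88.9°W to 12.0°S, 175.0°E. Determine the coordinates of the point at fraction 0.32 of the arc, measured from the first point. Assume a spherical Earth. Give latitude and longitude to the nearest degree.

≈ 15°S, 119°W

Convert each endpoint to a unit vector on the sphere (x = cos φ cos λ, y = cos φ sin λ, z = sin φ).
The central angle between the endpoints is δ = arccos(p₁·p₂) ≈ 1.636 rad (93.7°).
Interpolate at f = 0.32 with slerp weights a = sin((1−f)δ)/sin δ ≈ 0.899, b = sin(fδ)/sin δ ≈ 0.501.
p = a·p₁ + b·p₂ ≈ (-0.471, -0.841, -0.265); φ = arcsin(p_z) ≈ -15.36°, λ = atan2(p_y, p_x) ≈ -119.25°.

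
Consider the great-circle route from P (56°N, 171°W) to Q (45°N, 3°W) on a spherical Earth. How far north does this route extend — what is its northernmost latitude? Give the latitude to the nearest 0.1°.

≈ 85.2°N

The great circle lies in the plane with unit normal n̂ = (p₁ × p₂)/|p₁ × p₂|.
Here n̂_z ≈ +0.084; the vertex latitude is φ_max = arccos|n̂_z| ≈ 85.2°.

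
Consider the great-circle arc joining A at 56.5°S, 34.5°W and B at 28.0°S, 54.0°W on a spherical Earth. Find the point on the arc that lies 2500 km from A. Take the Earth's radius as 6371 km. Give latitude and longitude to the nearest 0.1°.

≈ 36.6°S, 50.0°W

Convert each endpoint to a unit vector on the sphere (x = cos φ cos λ, y = cos φ sin λ, z = sin φ).
The central angle between the endpoints is δ = arccos(p₁·p₂) ≈ 0.553 rad (31.7°). The total great-circle distance is δ·R ≈ 0.553 × 6371 ≈ 3524 km, so the target fraction is f = 2500/3524 ≈ 0.709.
Interpolate at f ≈ 0.709 with slerp weights a = sin((1−f)δ)/sin δ ≈ 0.305, b = sin(fδ)/sin δ ≈ 0.728.
p = a·p₁ + b·p₂ ≈ (0.516, -0.615, -0.596); φ = arcsin(p_z) ≈ -36.57°, λ = atan2(p_y, p_x) ≈ -49.99°.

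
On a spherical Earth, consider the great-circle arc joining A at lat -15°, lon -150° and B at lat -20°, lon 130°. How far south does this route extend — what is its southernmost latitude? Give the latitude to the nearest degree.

≈ -23°

The great circle lies in the plane with unit normal n̂ = (p₁ × p₂)/|p₁ × p₂|.
Here n̂_z ≈ -0.922; the vertex latitude is φ_max = arccos|n̂_z| ≈ 22.7°.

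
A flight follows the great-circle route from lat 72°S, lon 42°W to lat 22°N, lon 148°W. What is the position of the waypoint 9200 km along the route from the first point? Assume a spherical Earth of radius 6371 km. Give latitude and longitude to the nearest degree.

From cos δ = sin φ₁ sin φ₂ + cos φ₁ cos φ₂ cos Δλ, the central angle is δ ≈ 2.021 rad (115.8°). The total great-circle distance is δ·R ≈ 2.021 × 6371 ≈ 12876 km, so the target fraction is f = 9200/12876 ≈ 0.714.
Interpolate at f ≈ 0.714 with slerp weights a = sin((1−f)δ)/sin δ ≈ 0.606, b = sin(fδ)/sin δ ≈ 1.102.
p = a·p₁ + b·p₂ ≈ (-0.727, -0.667, -0.164); φ = arcsin(p_z) ≈ -9.41°, λ = atan2(p_y, p_x) ≈ -137.49°.

≈ lat 9°S, lon 137°W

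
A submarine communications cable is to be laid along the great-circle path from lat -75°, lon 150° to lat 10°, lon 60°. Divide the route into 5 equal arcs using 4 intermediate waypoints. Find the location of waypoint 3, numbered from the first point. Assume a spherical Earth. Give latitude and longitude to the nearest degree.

Write both endpoints as unit vectors p₁, p₂ with components (cos φ cos λ, cos φ sin λ, sin φ).
The central angle between the endpoints is δ = arccos(p₁·p₂) ≈ 1.739 rad (99.7°).
Interpolate at f = 3/5 with slerp weights a = sin((1−f)δ)/sin δ ≈ 0.650, b = sin(fδ)/sin δ ≈ 0.877.
p = a·p₁ + b·p₂ ≈ (0.286, 0.832, -0.476); φ = arcsin(p_z) ≈ -28.41°, λ = atan2(p_y, p_x) ≈ 71.03°.

≈ lat -28°, lon 71°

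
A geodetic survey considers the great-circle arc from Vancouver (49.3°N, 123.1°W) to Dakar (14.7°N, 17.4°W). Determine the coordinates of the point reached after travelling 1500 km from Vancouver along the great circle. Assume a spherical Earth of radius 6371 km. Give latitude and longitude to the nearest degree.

Convert each endpoint to a unit vector on the sphere (x = cos φ cos λ, y = cos φ sin λ, z = sin φ).
The central angle between the endpoints is δ = arccos(p₁·p₂) ≈ 1.549 rad (88.8°). The total great-circle distance is δ·R ≈ 1.549 × 6371 ≈ 9869 km, so the target fraction is f = 1500/9869 ≈ 0.152.
Interpolate at f ≈ 0.152 with slerp weights a = sin((1−f)δ)/sin δ ≈ 0.967, b = sin(fδ)/sin δ ≈ 0.233.
p = a·p₁ + b·p₂ ≈ (-0.129, -0.596, 0.793); φ = arcsin(p_z) ≈ 52.43°, λ = atan2(p_y, p_x) ≈ -102.23°.

≈ (52°N, 102°W)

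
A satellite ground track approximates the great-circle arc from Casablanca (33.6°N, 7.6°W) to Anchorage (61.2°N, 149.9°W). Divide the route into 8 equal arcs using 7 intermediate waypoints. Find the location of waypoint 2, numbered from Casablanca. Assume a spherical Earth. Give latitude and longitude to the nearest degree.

≈ 52°N, 17°W

From cos δ = sin φ₁ sin φ₂ + cos φ₁ cos φ₂ cos Δλ, the central angle is δ ≈ 1.403 rad (80.4°).
Interpolate at f = 2/8 with slerp weights a = sin((1−f)δ)/sin δ ≈ 0.881, b = sin(fδ)/sin δ ≈ 0.348.
p = a·p₁ + b·p₂ ≈ (0.582, -0.181, 0.793); φ = arcsin(p_z) ≈ 52.44°, λ = atan2(p_y, p_x) ≈ -17.29°.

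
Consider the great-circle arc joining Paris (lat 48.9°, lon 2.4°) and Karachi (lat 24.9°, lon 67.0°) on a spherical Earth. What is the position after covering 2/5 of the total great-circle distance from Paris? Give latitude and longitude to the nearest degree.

Convert each endpoint to a unit vector on the sphere (x = cos φ cos λ, y = cos φ sin λ, z = sin φ).
The central angle between the endpoints is δ = arccos(p₁·p₂) ≈ 0.961 rad (55.0°).
Interpolate at f = 2/5 with slerp weights a = sin((1−f)δ)/sin δ ≈ 0.665, b = sin(fδ)/sin δ ≈ 0.457.
p = a·p₁ + b·p₂ ≈ (0.599, 0.400, 0.694); φ = arcsin(p_z) ≈ 43.92°, λ = atan2(p_y, p_x) ≈ 33.75°.

≈ lat 44°, lon 34°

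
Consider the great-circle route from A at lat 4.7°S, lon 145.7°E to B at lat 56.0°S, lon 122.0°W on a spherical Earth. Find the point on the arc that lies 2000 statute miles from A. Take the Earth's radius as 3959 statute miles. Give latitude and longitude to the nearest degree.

Convert each endpoint to a unit vector on the sphere (x = cos φ cos λ, y = cos φ sin λ, z = sin φ).
The central angle between the endpoints is δ = arccos(p₁·p₂) ≈ 1.525 rad (87.4°). The total great-circle distance is δ·R ≈ 1.525 × 3959 ≈ 6038 mi, so the target fraction is f = 2000/6038 ≈ 0.331.
Interpolate at f ≈ 0.331 with slerp weights a = sin((1−f)δ)/sin δ ≈ 0.853, b = sin(fδ)/sin δ ≈ 0.484.
p = a·p₁ + b·p₂ ≈ (-0.846, 0.249, -0.472); φ = arcsin(p_z) ≈ -28.13°, λ = atan2(p_y, p_x) ≈ 163.58°.

≈ lat 28°S, lon 164°E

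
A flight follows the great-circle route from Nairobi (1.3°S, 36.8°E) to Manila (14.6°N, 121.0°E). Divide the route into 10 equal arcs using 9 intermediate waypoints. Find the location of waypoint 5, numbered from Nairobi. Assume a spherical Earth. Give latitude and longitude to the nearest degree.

≈ (9°N, 78°E)

Write both endpoints as unit vectors p₁, p₂ with components (cos φ cos λ, cos φ sin λ, sin φ).
The central angle between the endpoints is δ = arccos(p₁·p₂) ≈ 1.479 rad (84.7°).
Interpolate at f = 5/10 with slerp weights a = sin((1−f)δ)/sin δ ≈ 0.677, b = sin(fδ)/sin δ ≈ 0.677.
p = a·p₁ + b·p₂ ≈ (0.204, 0.966, 0.155); φ = arcsin(p_z) ≈ 8.93°, λ = atan2(p_y, p_x) ≈ 78.06°.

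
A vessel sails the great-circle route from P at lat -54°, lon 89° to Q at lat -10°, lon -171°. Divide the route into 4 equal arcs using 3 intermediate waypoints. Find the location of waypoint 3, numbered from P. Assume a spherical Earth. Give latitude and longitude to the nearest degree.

≈ lat -27°, lon 175°

Write both endpoints as unit vectors p₁, p₂ with components (cos φ cos λ, cos φ sin λ, sin φ).
The central angle between the endpoints is δ = arccos(p₁·p₂) ≈ 1.531 rad (87.7°).
Interpolate at f = 3/4 with slerp weights a = sin((1−f)δ)/sin δ ≈ 0.374, b = sin(fδ)/sin δ ≈ 0.913.
p = a·p₁ + b·p₂ ≈ (-0.884, 0.079, -0.461); φ = arcsin(p_z) ≈ -27.44°, λ = atan2(p_y, p_x) ≈ 174.89°.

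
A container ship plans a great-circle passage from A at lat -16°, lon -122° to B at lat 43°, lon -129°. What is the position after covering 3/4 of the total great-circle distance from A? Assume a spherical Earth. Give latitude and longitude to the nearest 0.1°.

≈ lat 28.3°, lon -126.7°

Write both endpoints as unit vectors p₁, p₂ with components (cos φ cos λ, cos φ sin λ, sin φ).
The central angle between the endpoints is δ = arccos(p₁·p₂) ≈ 1.036 rad (59.3°).
Interpolate at f = 3/4 with slerp weights a = sin((1−f)δ)/sin δ ≈ 0.298, b = sin(fδ)/sin δ ≈ 0.815.
p = a·p₁ + b·p₂ ≈ (-0.527, -0.706, 0.474); φ = arcsin(p_z) ≈ 28.28°, λ = atan2(p_y, p_x) ≈ -126.73°.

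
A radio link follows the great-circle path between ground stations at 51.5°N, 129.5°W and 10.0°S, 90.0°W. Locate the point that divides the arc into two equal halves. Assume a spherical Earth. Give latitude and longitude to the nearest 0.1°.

≈ 21.9°N, 105.1°W

Convert each endpoint to a unit vector on the sphere (x = cos φ cos λ, y = cos φ sin λ, z = sin φ).
The central angle between the endpoints is δ = arccos(p₁·p₂) ≈ 1.227 rad (70.3°).
Interpolate at f = 1/2 with slerp weights a = sin((1−f)δ)/sin δ ≈ 0.611, b = sin(fδ)/sin δ ≈ 0.611.
p = a·p₁ + b·p₂ ≈ (-0.242, -0.896, 0.372); φ = arcsin(p_z) ≈ 21.86°, λ = atan2(p_y, p_x) ≈ -105.12°.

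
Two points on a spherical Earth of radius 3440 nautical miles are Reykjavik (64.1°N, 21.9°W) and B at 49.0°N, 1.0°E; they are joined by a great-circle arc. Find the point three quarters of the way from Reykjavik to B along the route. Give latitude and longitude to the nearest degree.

Convert each endpoint to a unit vector on the sphere (x = cos φ cos λ, y = cos φ sin λ, z = sin φ).
The central angle between the endpoints is δ = arccos(p₁·p₂) ≈ 0.340 rad (19.5°).
Interpolate at f = 3/4 with slerp weights a = sin((1−f)δ)/sin δ ≈ 0.255, b = sin(fδ)/sin δ ≈ 0.756.
p = a·p₁ + b·p₂ ≈ (0.599, -0.033, 0.800); φ = arcsin(p_z) ≈ 53.11°, λ = atan2(p_y, p_x) ≈ -3.13°.

≈ 53°N, 3°W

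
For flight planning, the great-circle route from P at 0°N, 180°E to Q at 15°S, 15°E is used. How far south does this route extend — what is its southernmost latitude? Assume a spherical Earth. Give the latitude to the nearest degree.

≈ 46°S

The great circle lies in the plane with unit normal n̂ = (p₁ × p₂)/|p₁ × p₂|.
Here n̂_z ≈ -0.695; the vertex latitude is φ_max = arccos|n̂_z| ≈ 46.0°.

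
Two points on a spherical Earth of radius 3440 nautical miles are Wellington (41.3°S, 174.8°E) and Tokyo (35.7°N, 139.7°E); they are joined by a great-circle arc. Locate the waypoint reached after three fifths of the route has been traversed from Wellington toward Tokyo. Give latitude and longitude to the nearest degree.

≈ 5°N, 154°E

Write both endpoints as unit vectors p₁, p₂ with components (cos φ cos λ, cos φ sin λ, sin φ).
The central angle between the endpoints is δ = arccos(p₁·p₂) ≈ 1.457 rad (83.5°).
Interpolate at f = 3/5 with slerp weights a = sin((1−f)δ)/sin δ ≈ 0.554, b = sin(fδ)/sin δ ≈ 0.772.
p = a·p₁ + b·p₂ ≈ (-0.892, 0.443, 0.085); φ = arcsin(p_z) ≈ 4.87°, λ = atan2(p_y, p_x) ≈ 153.59°.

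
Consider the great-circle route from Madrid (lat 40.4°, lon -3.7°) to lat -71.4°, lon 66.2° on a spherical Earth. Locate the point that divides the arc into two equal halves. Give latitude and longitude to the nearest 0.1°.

≈ lat -18.0°, lon 15.3°

Write both endpoints as unit vectors p₁, p₂ with components (cos φ cos λ, cos φ sin λ, sin φ).
The central angle between the endpoints is δ = arccos(p₁·p₂) ≈ 2.130 rad (122.1°).
Interpolate at f = 1/2 with slerp weights a = sin((1−f)δ)/sin δ ≈ 1.032, b = sin(fδ)/sin δ ≈ 1.032.
p = a·p₁ + b·p₂ ≈ (0.917, 0.251, -0.309); φ = arcsin(p_z) ≈ -18.02°, λ = atan2(p_y, p_x) ≈ 15.27°.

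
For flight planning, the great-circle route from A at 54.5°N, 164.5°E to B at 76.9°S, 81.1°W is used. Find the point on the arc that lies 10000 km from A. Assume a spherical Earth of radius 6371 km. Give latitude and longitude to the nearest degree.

≈ 32°S, 168°W

The haversine formula gives a central angle δ ≈ 2.582 rad (147.9°) between the endpoints. The total great-circle distance is δ·R ≈ 2.582 × 6371 ≈ 16448 km, so the target fraction is f = 10000/16448 ≈ 0.608.
Interpolate at f ≈ 0.608 with slerp weights a = sin((1−f)δ)/sin δ ≈ 1.597, b = sin(fδ)/sin δ ≈ 1.883.
p = a·p₁ + b·p₂ ≈ (-0.827, -0.174, -0.534); φ = arcsin(p_z) ≈ -32.28°, λ = atan2(p_y, p_x) ≈ -168.13°.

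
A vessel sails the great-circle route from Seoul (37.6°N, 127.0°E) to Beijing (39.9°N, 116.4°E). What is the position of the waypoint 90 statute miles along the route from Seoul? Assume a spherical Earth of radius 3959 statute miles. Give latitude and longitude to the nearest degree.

Write both endpoints as unit vectors p₁, p₂ with components (cos φ cos λ, cos φ sin λ, sin φ).
The central angle between the endpoints is δ = arccos(p₁·p₂) ≈ 0.150 rad (8.6°). The total great-circle distance is δ·R ≈ 0.150 × 3959 ≈ 592 mi, so the target fraction is f = 90/592 ≈ 0.152.
Interpolate at f ≈ 0.152 with slerp weights a = sin((1−f)δ)/sin δ ≈ 0.849, b = sin(fδ)/sin δ ≈ 0.152.
p = a·p₁ + b·p₂ ≈ (-0.457, 0.642, 0.616); φ = arcsin(p_z) ≈ 38.01°, λ = atan2(p_y, p_x) ≈ 125.44°.

≈ (38°N, 125°E)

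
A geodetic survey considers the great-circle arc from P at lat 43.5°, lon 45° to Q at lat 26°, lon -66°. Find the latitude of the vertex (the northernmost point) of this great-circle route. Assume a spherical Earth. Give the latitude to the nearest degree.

The great circle lies in the plane with unit normal n̂ = (p₁ × p₂)/|p₁ × p₂|.
Here n̂_z ≈ -0.610; the vertex latitude is φ_max = arccos|n̂_z| ≈ 52.4°.
Check via Clairaut: cos φ_max = |cos φ₁| · sin C = cos(43.5°)·sin(57.3°) ≈ 0.610, again giving ≈ 52.4°.

≈ 52°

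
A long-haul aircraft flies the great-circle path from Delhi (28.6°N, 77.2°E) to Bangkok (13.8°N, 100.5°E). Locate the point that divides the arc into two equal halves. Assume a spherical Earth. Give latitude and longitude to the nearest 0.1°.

The haversine formula gives a central angle δ ≈ 0.457 rad (26.2°) between the endpoints.
Interpolate at f = 1/2 with slerp weights a = sin((1−f)δ)/sin δ ≈ 0.513, b = sin(fδ)/sin δ ≈ 0.513.
p = a·p₁ + b·p₂ ≈ (0.009, 0.930, 0.368); φ = arcsin(p_z) ≈ 21.60°, λ = atan2(p_y, p_x) ≈ 89.45°.

≈ 21.6°N, 89.4°E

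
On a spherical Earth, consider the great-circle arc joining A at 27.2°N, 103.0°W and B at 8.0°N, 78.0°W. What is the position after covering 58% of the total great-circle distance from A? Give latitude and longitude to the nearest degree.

≈ 16°N, 88°W

Write both endpoints as unit vectors p₁, p₂ with components (cos φ cos λ, cos φ sin λ, sin φ).
The central angle between the endpoints is δ = arccos(p₁·p₂) ≈ 0.532 rad (30.5°).
Interpolate at f = 0.58 with slerp weights a = sin((1−f)δ)/sin δ ≈ 0.437, b = sin(fδ)/sin δ ≈ 0.599.
p = a·p₁ + b·p₂ ≈ (0.036, -0.958, 0.283); φ = arcsin(p_z) ≈ 16.44°, λ = atan2(p_y, p_x) ≈ -87.86°.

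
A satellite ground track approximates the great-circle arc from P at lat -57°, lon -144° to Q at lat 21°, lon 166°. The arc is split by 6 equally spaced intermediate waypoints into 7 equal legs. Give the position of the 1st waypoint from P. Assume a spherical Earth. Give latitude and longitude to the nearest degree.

≈ lat -47°, lon -157°

The haversine formula gives a central angle δ ≈ 1.545 rad (88.5°) between the endpoints.
Interpolate at f = 1/7 with slerp weights a = sin((1−f)δ)/sin δ ≈ 0.970, b = sin(fδ)/sin δ ≈ 0.219.
p = a·p₁ + b·p₂ ≈ (-0.626, -0.261, -0.735); φ = arcsin(p_z) ≈ -47.31°, λ = atan2(p_y, p_x) ≈ -157.35°.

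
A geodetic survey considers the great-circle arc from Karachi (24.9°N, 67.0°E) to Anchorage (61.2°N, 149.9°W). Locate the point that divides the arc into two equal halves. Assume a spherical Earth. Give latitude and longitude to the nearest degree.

From cos δ = sin φ₁ sin φ₂ + cos φ₁ cos φ₂ cos Δλ, the central angle is δ ≈ 1.551 rad (88.9°).
Interpolate at f = 1/2 with slerp weights a = sin((1−f)δ)/sin δ ≈ 0.700, b = sin(fδ)/sin δ ≈ 0.700.
p = a·p₁ + b·p₂ ≈ (-0.044, 0.416, 0.909); φ = arcsin(p_z) ≈ 65.30°, λ = atan2(p_y, p_x) ≈ 96.00°.

≈ 65°N, 96°E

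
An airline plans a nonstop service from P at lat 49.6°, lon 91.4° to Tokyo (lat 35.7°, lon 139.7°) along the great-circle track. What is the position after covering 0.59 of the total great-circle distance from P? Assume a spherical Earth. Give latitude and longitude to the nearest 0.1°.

Convert each endpoint to a unit vector on the sphere (x = cos φ cos λ, y = cos φ sin λ, z = sin φ).
The central angle between the endpoints is δ = arccos(p₁·p₂) ≈ 0.653 rad (37.4°).
Interpolate at f = 0.59 with slerp weights a = sin((1−f)δ)/sin δ ≈ 0.435, b = sin(fδ)/sin δ ≈ 0.619.
p = a·p₁ + b·p₂ ≈ (-0.390, 0.607, 0.692); φ = arcsin(p_z) ≈ 43.83°, λ = atan2(p_y, p_x) ≈ 122.72°.

≈ lat 43.8°, lon 122.7°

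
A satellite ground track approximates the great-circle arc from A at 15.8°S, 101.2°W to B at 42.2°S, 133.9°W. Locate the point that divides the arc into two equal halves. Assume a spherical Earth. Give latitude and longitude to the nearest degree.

The haversine formula gives a central angle δ ≈ 0.672 rad (38.5°) between the endpoints.
Interpolate at f = 1/2 with slerp weights a = sin((1−f)δ)/sin δ ≈ 0.530, b = sin(fδ)/sin δ ≈ 0.530.
p = a·p₁ + b·p₂ ≈ (-0.371, -0.783, -0.500); φ = arcsin(p_z) ≈ -30.00°, λ = atan2(p_y, p_x) ≈ -115.37°.

≈ 30°S, 115°W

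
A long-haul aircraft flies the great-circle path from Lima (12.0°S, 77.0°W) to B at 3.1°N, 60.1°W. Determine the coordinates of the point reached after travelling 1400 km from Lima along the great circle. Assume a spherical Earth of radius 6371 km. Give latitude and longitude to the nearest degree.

≈ 4°S, 67°W

Write both endpoints as unit vectors p₁, p₂ with components (cos φ cos λ, cos φ sin λ, sin φ).
The central angle between the endpoints is δ = arccos(p₁·p₂) ≈ 0.394 rad (22.6°). The total great-circle distance is δ·R ≈ 0.394 × 6371 ≈ 2512 km, so the target fraction is f = 1400/2512 ≈ 0.557.
Interpolate at f ≈ 0.557 with slerp weights a = sin((1−f)δ)/sin δ ≈ 0.452, b = sin(fδ)/sin δ ≈ 0.568.
p = a·p₁ + b·p₂ ≈ (0.382, -0.922, -0.063); φ = arcsin(p_z) ≈ -3.63°, λ = atan2(p_y, p_x) ≈ -67.50°.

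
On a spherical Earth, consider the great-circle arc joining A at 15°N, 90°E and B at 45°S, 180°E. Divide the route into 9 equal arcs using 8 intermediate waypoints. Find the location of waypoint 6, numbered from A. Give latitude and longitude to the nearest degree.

≈ 31°S, 141°E

The haversine formula gives a central angle δ ≈ 1.755 rad (100.5°) between the endpoints.
Interpolate at f = 6/9 with slerp weights a = sin((1−f)δ)/sin δ ≈ 0.562, b = sin(fδ)/sin δ ≈ 0.937.
p = a·p₁ + b·p₂ ≈ (-0.662, 0.543, -0.517); φ = arcsin(p_z) ≈ -31.12°, λ = atan2(p_y, p_x) ≈ 140.68°.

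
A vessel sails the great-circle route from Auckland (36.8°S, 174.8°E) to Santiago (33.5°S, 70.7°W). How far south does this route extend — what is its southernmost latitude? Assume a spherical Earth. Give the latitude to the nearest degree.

The great circle lies in the plane with unit normal n̂ = (p₁ × p₂)/|p₁ × p₂|.
Here n̂_z ≈ +0.608; the vertex latitude is φ_max = arccos|n̂_z| ≈ 52.5°.
Check via Clairaut: cos φ_max = |cos φ₁| · sin C = cos(36.8°)·sin(130.5°) ≈ 0.608, again giving ≈ 52.5°.

≈ 53°S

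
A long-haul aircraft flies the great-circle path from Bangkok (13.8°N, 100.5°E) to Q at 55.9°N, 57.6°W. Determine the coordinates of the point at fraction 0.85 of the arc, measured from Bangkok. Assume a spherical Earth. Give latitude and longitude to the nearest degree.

≈ 70°N, 40°W

Write both endpoints as unit vectors p₁, p₂ with components (cos φ cos λ, cos φ sin λ, sin φ).
The central angle between the endpoints is δ = arccos(p₁·p₂) ≈ 1.884 rad (107.9°).
Interpolate at f = 0.85 with slerp weights a = sin((1−f)δ)/sin δ ≈ 0.293, b = sin(fδ)/sin δ ≈ 1.050.
p = a·p₁ + b·p₂ ≈ (0.264, -0.217, 0.940); φ = arcsin(p_z) ≈ 70.01°, λ = atan2(p_y, p_x) ≈ -39.51°.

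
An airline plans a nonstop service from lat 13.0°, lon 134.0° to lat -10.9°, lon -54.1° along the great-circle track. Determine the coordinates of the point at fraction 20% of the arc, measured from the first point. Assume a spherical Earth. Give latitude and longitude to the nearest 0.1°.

≈ lat 18.6°, lon 169.3°

Write both endpoints as unit vectors p₁, p₂ with components (cos φ cos λ, cos φ sin λ, sin φ).
The central angle between the endpoints is δ = arccos(p₁·p₂) ≈ 2.999 rad (171.8°).
Interpolate at f = 0.20 with slerp weights a = sin((1−f)δ)/sin δ ≈ 4.743, b = sin(fδ)/sin δ ≈ 3.958.
p = a·p₁ + b·p₂ ≈ (-0.931, 0.176, 0.319); φ = arcsin(p_z) ≈ 18.57°, λ = atan2(p_y, p_x) ≈ 169.29°.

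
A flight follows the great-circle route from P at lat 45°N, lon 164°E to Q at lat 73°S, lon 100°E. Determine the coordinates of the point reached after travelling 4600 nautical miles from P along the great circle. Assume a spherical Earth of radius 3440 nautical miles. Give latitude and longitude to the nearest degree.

≈ lat 29°S, lon 143°E

Write both endpoints as unit vectors p₁, p₂ with components (cos φ cos λ, cos φ sin λ, sin φ).
The central angle between the endpoints is δ = arccos(p₁·p₂) ≈ 2.196 rad (125.8°). The total great-circle distance is δ·R ≈ 2.196 × 3440 ≈ 7556 nmi, so the target fraction is f = 4600/7556 ≈ 0.609.
Interpolate at f ≈ 0.609 with slerp weights a = sin((1−f)δ)/sin δ ≈ 0.934, b = sin(fδ)/sin δ ≈ 1.200.
p = a·p₁ + b·p₂ ≈ (-0.696, 0.528, -0.487); φ = arcsin(p_z) ≈ -29.15°, λ = atan2(p_y, p_x) ≈ 142.83°.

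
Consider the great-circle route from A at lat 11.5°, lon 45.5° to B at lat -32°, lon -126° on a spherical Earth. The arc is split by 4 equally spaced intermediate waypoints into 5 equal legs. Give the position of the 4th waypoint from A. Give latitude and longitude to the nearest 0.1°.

Convert each endpoint to a unit vector on the sphere (x = cos φ cos λ, y = cos φ sin λ, z = sin φ).
The central angle between the endpoints is δ = arccos(p₁·p₂) ≈ 2.759 rad (158.1°).
Interpolate at f = 4/5 with slerp weights a = sin((1−f)δ)/sin δ ≈ 1.403, b = sin(fδ)/sin δ ≈ 2.153.
p = a·p₁ + b·p₂ ≈ (-0.110, -0.497, -0.861); φ = arcsin(p_z) ≈ -59.44°, λ = atan2(p_y, p_x) ≈ -102.45°.

≈ lat -59.4°, lon -102.5°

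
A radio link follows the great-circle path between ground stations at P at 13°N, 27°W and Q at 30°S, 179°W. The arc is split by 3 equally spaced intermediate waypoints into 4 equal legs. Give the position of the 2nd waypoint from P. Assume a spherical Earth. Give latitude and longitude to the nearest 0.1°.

≈ 31.0°S, 89.7°W

Write both endpoints as unit vectors p₁, p₂ with components (cos φ cos λ, cos φ sin λ, sin φ).
The central angle between the endpoints is δ = arccos(p₁·p₂) ≈ 2.601 rad (149.0°).
Interpolate at f = 2/4 with slerp weights a = sin((1−f)δ)/sin δ ≈ 1.873, b = sin(fδ)/sin δ ≈ 1.873.
p = a·p₁ + b·p₂ ≈ (0.004, -0.857, -0.515); φ = arcsin(p_z) ≈ -31.02°, λ = atan2(p_y, p_x) ≈ -89.71°.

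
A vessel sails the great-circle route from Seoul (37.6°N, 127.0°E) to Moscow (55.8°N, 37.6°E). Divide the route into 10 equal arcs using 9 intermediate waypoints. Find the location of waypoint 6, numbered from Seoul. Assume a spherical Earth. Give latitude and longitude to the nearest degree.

≈ 58°N, 82°E

The haversine formula gives a central angle δ ≈ 1.036 rad (59.4°) between the endpoints.
Interpolate at f = 6/10 with slerp weights a = sin((1−f)δ)/sin δ ≈ 0.468, b = sin(fδ)/sin δ ≈ 0.677.
p = a·p₁ + b·p₂ ≈ (0.078, 0.528, 0.845); φ = arcsin(p_z) ≈ 57.72°, λ = atan2(p_y, p_x) ≈ 81.57°.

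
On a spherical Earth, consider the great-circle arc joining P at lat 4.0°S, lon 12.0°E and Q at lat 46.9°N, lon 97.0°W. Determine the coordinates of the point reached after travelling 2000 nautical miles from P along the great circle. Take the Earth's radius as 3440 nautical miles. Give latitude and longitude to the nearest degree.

≈ lat 20°N, lon 11°W

Convert each endpoint to a unit vector on the sphere (x = cos φ cos λ, y = cos φ sin λ, z = sin φ).
The central angle between the endpoints is δ = arccos(p₁·p₂) ≈ 1.847 rad (105.8°). The total great-circle distance is δ·R ≈ 1.847 × 3440 ≈ 6354 nmi, so the target fraction is f = 2000/6354 ≈ 0.315.
Interpolate at f ≈ 0.315 with slerp weights a = sin((1−f)δ)/sin δ ≈ 0.991, b = sin(fδ)/sin δ ≈ 0.571.
p = a·p₁ + b·p₂ ≈ (0.920, -0.182, 0.348); φ = arcsin(p_z) ≈ 20.34°, λ = atan2(p_y, p_x) ≈ -11.16°.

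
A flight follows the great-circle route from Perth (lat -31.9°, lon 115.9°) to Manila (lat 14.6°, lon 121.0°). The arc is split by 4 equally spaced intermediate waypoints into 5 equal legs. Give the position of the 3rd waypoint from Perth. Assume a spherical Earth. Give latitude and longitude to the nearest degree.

≈ lat -4°, lon 119°

The haversine formula gives a central angle δ ≈ 0.816 rad (46.8°) between the endpoints.
Interpolate at f = 3/5 with slerp weights a = sin((1−f)δ)/sin δ ≈ 0.440, b = sin(fδ)/sin δ ≈ 0.646.
p = a·p₁ + b·p₂ ≈ (-0.485, 0.872, -0.070); φ = arcsin(p_z) ≈ -4.01°, λ = atan2(p_y, p_x) ≈ 119.09°.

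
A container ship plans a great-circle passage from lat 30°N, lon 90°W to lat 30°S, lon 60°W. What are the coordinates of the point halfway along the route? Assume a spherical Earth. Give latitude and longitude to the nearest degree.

≈ lat 0°N, lon 75°W

From cos δ = sin φ₁ sin φ₂ + cos φ₁ cos φ₂ cos Δλ, the central angle is δ ≈ 1.160 rad (66.5°).
Interpolate at f = 1/2 with slerp weights a = sin((1−f)δ)/sin δ ≈ 0.598, b = sin(fδ)/sin δ ≈ 0.598.
p = a·p₁ + b·p₂ ≈ (0.259, -0.966, 0.000); φ = arcsin(p_z) ≈ 0.00°, λ = atan2(p_y, p_x) ≈ -75.00°.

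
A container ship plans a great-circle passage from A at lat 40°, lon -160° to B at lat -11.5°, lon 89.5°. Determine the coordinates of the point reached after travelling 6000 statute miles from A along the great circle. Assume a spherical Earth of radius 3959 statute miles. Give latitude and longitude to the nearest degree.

The haversine formula gives a central angle δ ≈ 1.973 rad (113.0°) between the endpoints. The total great-circle distance is δ·R ≈ 1.973 × 3959 ≈ 7809 mi, so the target fraction is f = 6000/7809 ≈ 0.768.
Interpolate at f ≈ 0.768 with slerp weights a = sin((1−f)δ)/sin δ ≈ 0.479, b = sin(fδ)/sin δ ≈ 1.085.
p = a·p₁ + b·p₂ ≈ (-0.336, 0.937, 0.092); φ = arcsin(p_z) ≈ 5.27°, λ = atan2(p_y, p_x) ≈ 109.71°.

≈ lat 5°, lon 110°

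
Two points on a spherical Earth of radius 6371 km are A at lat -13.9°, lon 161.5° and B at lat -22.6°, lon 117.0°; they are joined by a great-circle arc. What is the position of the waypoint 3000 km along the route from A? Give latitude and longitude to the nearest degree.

≈ lat -21°, lon 134°

Write both endpoints as unit vectors p₁, p₂ with components (cos φ cos λ, cos φ sin λ, sin φ).
The central angle between the endpoints is δ = arccos(p₁·p₂) ≈ 0.750 rad (43.0°). The total great-circle distance is δ·R ≈ 0.750 × 6371 ≈ 4780 km, so the target fraction is f = 3000/4780 ≈ 0.628.
Interpolate at f ≈ 0.628 with slerp weights a = sin((1−f)δ)/sin δ ≈ 0.404, b = sin(fδ)/sin δ ≈ 0.665.
p = a·p₁ + b·p₂ ≈ (-0.651, 0.672, -0.353); φ = arcsin(p_z) ≈ -20.66°, λ = atan2(p_y, p_x) ≈ 134.10°.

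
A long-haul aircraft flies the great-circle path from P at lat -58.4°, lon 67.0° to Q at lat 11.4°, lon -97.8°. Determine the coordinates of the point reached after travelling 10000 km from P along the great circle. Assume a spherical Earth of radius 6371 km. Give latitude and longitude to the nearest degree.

From cos δ = sin φ₁ sin φ₂ + cos φ₁ cos φ₂ cos Δλ, the central angle is δ ≈ 2.297 rad (131.6°). The total great-circle distance is δ·R ≈ 2.297 × 6371 ≈ 14634 km, so the target fraction is f = 10000/14634 ≈ 0.683.
Interpolate at f ≈ 0.683 with slerp weights a = sin((1−f)δ)/sin δ ≈ 0.889, b = sin(fδ)/sin δ ≈ 1.337.
p = a·p₁ + b·p₂ ≈ (0.004, -0.870, -0.493); φ = arcsin(p_z) ≈ -29.54°, λ = atan2(p_y, p_x) ≈ -89.73°.

≈ lat -30°, lon -90°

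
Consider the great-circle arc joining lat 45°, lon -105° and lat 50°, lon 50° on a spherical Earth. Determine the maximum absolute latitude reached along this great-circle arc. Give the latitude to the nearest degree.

The great circle lies in the plane with unit normal n̂ = (p₁ × p₂)/|p₁ × p₂|.
Here n̂_z ≈ +0.194; the vertex latitude is φ_max = arccos|n̂_z| ≈ 78.8°.

≈ 79°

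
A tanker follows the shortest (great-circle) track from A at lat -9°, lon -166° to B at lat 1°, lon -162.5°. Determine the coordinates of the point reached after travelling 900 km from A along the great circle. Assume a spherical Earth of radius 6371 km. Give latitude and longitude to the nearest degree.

≈ lat -1°, lon -163°

The haversine formula gives a central angle δ ≈ 0.185 rad (10.6°) between the endpoints. The total great-circle distance is δ·R ≈ 0.185 × 6371 ≈ 1178 km, so the target fraction is f = 900/1178 ≈ 0.764.
Interpolate at f ≈ 0.764 with slerp weights a = sin((1−f)δ)/sin δ ≈ 0.237, b = sin(fδ)/sin δ ≈ 0.766.
p = a·p₁ + b·p₂ ≈ (-0.958, -0.287, -0.024); φ = arcsin(p_z) ≈ -1.36°, λ = atan2(p_y, p_x) ≈ -163.32°.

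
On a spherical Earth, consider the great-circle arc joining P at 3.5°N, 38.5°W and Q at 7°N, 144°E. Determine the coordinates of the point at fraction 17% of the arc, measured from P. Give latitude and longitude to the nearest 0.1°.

≈ 31.4°N, 46.0°W

Write both endpoints as unit vectors p₁, p₂ with components (cos φ cos λ, cos φ sin λ, sin φ).
The central angle between the endpoints is δ = arccos(p₁·p₂) ≈ 2.953 rad (169.2°).
Interpolate at f = 0.17 with slerp weights a = sin((1−f)δ)/sin δ ≈ 3.401, b = sin(fδ)/sin δ ≈ 2.570.
p = a·p₁ + b·p₂ ≈ (0.593, -0.614, 0.521); φ = arcsin(p_z) ≈ 31.39°, λ = atan2(p_y, p_x) ≈ -45.99°.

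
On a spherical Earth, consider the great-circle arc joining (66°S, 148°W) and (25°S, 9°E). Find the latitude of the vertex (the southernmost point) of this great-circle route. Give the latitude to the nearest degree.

≈ 82°S

The great circle lies in the plane with unit normal n̂ = (p₁ × p₂)/|p₁ × p₂|.
Here n̂_z ≈ +0.144; the vertex latitude is φ_max = arccos|n̂_z| ≈ 81.7°.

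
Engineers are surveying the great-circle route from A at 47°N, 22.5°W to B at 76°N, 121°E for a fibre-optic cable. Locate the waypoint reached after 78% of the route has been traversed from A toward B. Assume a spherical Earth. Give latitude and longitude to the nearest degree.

≈ 83°N, 61°E

The haversine formula gives a central angle δ ≈ 0.956 rad (54.8°) between the endpoints.
Interpolate at f = 0.78 with slerp weights a = sin((1−f)δ)/sin δ ≈ 0.256, b = sin(fδ)/sin δ ≈ 0.831.
p = a·p₁ + b·p₂ ≈ (0.058, 0.106, 0.993); φ = arcsin(p_z) ≈ 83.10°, λ = atan2(p_y, p_x) ≈ 61.40°.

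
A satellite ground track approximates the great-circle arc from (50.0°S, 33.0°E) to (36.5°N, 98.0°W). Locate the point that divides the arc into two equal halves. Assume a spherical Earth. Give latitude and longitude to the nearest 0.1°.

≈ (15.5°S, 46.2°W)

The haversine formula gives a central angle δ ≈ 2.489 rad (142.6°) between the endpoints.
Interpolate at f = 1/2 with slerp weights a = sin((1−f)δ)/sin δ ≈ 1.560, b = sin(fδ)/sin δ ≈ 1.560.
p = a·p₁ + b·p₂ ≈ (0.667, -0.696, -0.267); φ = arcsin(p_z) ≈ -15.50°, λ = atan2(p_y, p_x) ≈ -46.23°.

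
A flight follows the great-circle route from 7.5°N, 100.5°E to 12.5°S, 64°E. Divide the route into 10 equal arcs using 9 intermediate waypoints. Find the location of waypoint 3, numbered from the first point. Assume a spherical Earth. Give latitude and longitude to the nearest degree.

≈ 1°N, 90°E

The haversine formula gives a central angle δ ≈ 0.723 rad (41.4°) between the endpoints.
Interpolate at f = 3/10 with slerp weights a = sin((1−f)δ)/sin δ ≈ 0.733, b = sin(fδ)/sin δ ≈ 0.325.
p = a·p₁ + b·p₂ ≈ (0.007, 1.000, 0.025); φ = arcsin(p_z) ≈ 1.45°, λ = atan2(p_y, p_x) ≈ 89.61°.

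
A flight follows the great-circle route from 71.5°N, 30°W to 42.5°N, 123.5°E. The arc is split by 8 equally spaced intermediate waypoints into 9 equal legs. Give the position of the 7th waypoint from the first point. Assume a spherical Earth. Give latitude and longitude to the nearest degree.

From cos δ = sin φ₁ sin φ₂ + cos φ₁ cos φ₂ cos Δλ, the central angle is δ ≈ 1.125 rad (64.4°).
Interpolate at f = 7/9 with slerp weights a = sin((1−f)δ)/sin δ ≈ 0.274, b = sin(fδ)/sin δ ≈ 0.851.
p = a·p₁ + b·p₂ ≈ (-0.271, 0.479, 0.835); φ = arcsin(p_z) ≈ 56.59°, λ = atan2(p_y, p_x) ≈ 119.46°.

≈ 57°N, 119°E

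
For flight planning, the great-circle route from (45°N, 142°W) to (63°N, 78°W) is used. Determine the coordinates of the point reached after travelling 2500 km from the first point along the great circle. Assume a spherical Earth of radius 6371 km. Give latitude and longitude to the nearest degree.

≈ (59°N, 113°W)

The haversine formula gives a central angle δ ≈ 0.691 rad (39.6°) between the endpoints. The total great-circle distance is δ·R ≈ 0.691 × 6371 ≈ 4401 km, so the target fraction is f = 2500/4401 ≈ 0.568.
Interpolate at f ≈ 0.568 with slerp weights a = sin((1−f)δ)/sin δ ≈ 0.461, b = sin(fδ)/sin δ ≈ 0.600.
p = a·p₁ + b·p₂ ≈ (-0.200, -0.467, 0.861); φ = arcsin(p_z) ≈ 59.43°, λ = atan2(p_y, p_x) ≈ -113.21°.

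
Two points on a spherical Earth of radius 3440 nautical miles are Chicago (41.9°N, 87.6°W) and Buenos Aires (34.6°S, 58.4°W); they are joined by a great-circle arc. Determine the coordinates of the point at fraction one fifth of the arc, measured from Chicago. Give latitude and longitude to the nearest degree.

Convert each endpoint to a unit vector on the sphere (x = cos φ cos λ, y = cos φ sin λ, z = sin φ).
The central angle between the endpoints is δ = arccos(p₁·p₂) ≈ 1.415 rad (81.0°).
Interpolate at f = 1/5 with slerp weights a = sin((1−f)δ)/sin δ ≈ 0.916, b = sin(fδ)/sin δ ≈ 0.283.
p = a·p₁ + b·p₂ ≈ (0.150, -0.880, 0.451); φ = arcsin(p_z) ≈ 26.84°, λ = atan2(p_y, p_x) ≈ -80.29°.

≈ (27°N, 80°W)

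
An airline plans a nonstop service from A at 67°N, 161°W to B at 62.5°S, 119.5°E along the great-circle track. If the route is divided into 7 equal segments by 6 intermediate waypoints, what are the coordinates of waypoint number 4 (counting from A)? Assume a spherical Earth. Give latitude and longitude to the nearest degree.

Convert each endpoint to a unit vector on the sphere (x = cos φ cos λ, y = cos φ sin λ, z = sin φ).
The central angle between the endpoints is δ = arccos(p₁·p₂) ≈ 2.471 rad (141.6°).
Interpolate at f = 4/7 with slerp weights a = sin((1−f)δ)/sin δ ≈ 1.404, b = sin(fδ)/sin δ ≈ 1.589.
p = a·p₁ + b·p₂ ≈ (-0.880, 0.460, -0.118); φ = arcsin(p_z) ≈ -6.77°, λ = atan2(p_y, p_x) ≈ 152.39°.

≈ 7°S, 152°E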